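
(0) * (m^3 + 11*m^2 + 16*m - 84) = 0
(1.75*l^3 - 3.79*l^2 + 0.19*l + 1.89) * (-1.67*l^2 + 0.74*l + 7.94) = -2.9225*l^5 + 7.6243*l^4 + 10.7731*l^3 - 33.1083*l^2 + 2.9072*l + 15.0066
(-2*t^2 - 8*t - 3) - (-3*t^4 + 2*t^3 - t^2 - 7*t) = 3*t^4 - 2*t^3 - t^2 - t - 3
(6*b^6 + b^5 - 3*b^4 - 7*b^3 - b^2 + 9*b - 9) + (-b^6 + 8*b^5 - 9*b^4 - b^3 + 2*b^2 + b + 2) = 5*b^6 + 9*b^5 - 12*b^4 - 8*b^3 + b^2 + 10*b - 7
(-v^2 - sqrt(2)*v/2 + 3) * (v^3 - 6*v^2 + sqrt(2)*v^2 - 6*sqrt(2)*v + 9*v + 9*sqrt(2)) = -v^5 - 3*sqrt(2)*v^4/2 + 6*v^4 - 7*v^3 + 9*sqrt(2)*v^3 - 21*sqrt(2)*v^2/2 - 12*v^2 - 18*sqrt(2)*v + 18*v + 27*sqrt(2)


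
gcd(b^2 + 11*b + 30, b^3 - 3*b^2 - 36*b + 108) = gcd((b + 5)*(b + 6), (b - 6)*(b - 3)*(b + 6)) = b + 6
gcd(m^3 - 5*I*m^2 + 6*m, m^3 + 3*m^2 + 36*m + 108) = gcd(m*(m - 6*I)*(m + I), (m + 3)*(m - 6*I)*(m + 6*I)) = m - 6*I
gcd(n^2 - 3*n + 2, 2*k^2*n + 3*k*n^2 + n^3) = 1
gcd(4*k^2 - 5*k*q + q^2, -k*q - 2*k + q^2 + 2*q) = -k + q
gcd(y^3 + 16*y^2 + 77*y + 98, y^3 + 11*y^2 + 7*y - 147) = y^2 + 14*y + 49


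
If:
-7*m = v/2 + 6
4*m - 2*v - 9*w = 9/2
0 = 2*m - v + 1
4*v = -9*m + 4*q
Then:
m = -13/16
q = -157/64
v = -5/8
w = -13/18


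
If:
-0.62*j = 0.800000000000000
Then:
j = -1.29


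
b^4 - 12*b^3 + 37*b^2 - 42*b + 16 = (b - 8)*(b - 2)*(b - 1)^2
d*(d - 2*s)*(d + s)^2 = d^4 - 3*d^2*s^2 - 2*d*s^3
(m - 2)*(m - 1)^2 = m^3 - 4*m^2 + 5*m - 2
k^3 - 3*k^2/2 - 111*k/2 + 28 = (k - 8)*(k - 1/2)*(k + 7)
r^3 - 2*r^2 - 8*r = r*(r - 4)*(r + 2)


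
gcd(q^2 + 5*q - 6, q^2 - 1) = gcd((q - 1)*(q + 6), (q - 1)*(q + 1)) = q - 1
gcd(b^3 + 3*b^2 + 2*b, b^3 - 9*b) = b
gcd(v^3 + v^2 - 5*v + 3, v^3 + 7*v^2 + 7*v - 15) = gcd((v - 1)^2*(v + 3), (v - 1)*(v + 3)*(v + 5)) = v^2 + 2*v - 3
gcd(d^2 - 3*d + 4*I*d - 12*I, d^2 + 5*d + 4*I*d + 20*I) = d + 4*I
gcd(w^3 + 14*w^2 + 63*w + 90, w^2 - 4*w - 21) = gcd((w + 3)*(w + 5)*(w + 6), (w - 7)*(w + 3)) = w + 3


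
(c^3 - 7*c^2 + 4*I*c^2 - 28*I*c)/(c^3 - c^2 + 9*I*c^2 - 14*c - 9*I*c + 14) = c*(c^2 + c*(-7 + 4*I) - 28*I)/(c^3 + c^2*(-1 + 9*I) - c*(14 + 9*I) + 14)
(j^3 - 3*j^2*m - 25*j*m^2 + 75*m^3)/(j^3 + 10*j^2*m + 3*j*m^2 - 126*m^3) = (j^2 - 25*m^2)/(j^2 + 13*j*m + 42*m^2)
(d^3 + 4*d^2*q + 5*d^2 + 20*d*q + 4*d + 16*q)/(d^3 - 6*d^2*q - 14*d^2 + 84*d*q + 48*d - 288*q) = (d^3 + 4*d^2*q + 5*d^2 + 20*d*q + 4*d + 16*q)/(d^3 - 6*d^2*q - 14*d^2 + 84*d*q + 48*d - 288*q)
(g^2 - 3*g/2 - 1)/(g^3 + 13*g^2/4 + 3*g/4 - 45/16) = 8*(2*g^2 - 3*g - 2)/(16*g^3 + 52*g^2 + 12*g - 45)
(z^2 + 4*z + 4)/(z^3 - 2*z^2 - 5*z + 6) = (z + 2)/(z^2 - 4*z + 3)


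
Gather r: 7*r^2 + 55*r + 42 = 7*r^2 + 55*r + 42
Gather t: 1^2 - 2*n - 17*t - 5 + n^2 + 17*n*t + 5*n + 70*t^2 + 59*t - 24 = n^2 + 3*n + 70*t^2 + t*(17*n + 42) - 28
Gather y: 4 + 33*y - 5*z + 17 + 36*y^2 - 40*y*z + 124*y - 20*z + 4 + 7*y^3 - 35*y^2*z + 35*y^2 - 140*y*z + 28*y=7*y^3 + y^2*(71 - 35*z) + y*(185 - 180*z) - 25*z + 25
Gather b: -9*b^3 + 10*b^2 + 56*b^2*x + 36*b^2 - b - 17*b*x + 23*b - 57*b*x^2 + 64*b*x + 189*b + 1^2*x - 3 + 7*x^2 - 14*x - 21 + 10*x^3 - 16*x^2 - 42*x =-9*b^3 + b^2*(56*x + 46) + b*(-57*x^2 + 47*x + 211) + 10*x^3 - 9*x^2 - 55*x - 24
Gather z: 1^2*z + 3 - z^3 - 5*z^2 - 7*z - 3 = -z^3 - 5*z^2 - 6*z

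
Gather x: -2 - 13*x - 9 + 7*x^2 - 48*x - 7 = 7*x^2 - 61*x - 18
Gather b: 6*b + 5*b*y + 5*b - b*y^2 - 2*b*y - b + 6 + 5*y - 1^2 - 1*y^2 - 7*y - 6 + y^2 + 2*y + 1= b*(-y^2 + 3*y + 10)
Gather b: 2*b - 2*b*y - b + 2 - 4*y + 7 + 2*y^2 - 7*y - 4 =b*(1 - 2*y) + 2*y^2 - 11*y + 5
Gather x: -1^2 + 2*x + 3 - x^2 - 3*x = -x^2 - x + 2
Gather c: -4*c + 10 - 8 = 2 - 4*c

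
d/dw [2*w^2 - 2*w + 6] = 4*w - 2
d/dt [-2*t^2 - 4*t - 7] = -4*t - 4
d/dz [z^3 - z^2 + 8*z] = 3*z^2 - 2*z + 8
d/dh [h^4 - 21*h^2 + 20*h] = 4*h^3 - 42*h + 20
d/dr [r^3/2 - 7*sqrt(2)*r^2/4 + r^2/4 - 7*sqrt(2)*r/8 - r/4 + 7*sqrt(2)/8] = 3*r^2/2 - 7*sqrt(2)*r/2 + r/2 - 7*sqrt(2)/8 - 1/4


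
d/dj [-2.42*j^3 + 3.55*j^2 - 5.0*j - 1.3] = -7.26*j^2 + 7.1*j - 5.0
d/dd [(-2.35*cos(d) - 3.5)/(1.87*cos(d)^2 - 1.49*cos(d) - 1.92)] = (-4.3945*cos(d)^2 - 13.09*cos(d) + 0.703)*sin(d)/(3.4969*cos(d)^4 - 5.5726*cos(d)^3 - 4.9607*cos(d)^2 + 5.7216*cos(d) + 3.6864)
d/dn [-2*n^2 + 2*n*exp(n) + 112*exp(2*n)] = 2*n*exp(n) - 4*n + 224*exp(2*n) + 2*exp(n)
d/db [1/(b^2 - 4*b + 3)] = 2*(2 - b)/(b^2 - 4*b + 3)^2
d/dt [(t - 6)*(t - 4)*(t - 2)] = 3*t^2 - 24*t + 44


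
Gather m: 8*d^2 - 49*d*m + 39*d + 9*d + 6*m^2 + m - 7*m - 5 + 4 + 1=8*d^2 + 48*d + 6*m^2 + m*(-49*d - 6)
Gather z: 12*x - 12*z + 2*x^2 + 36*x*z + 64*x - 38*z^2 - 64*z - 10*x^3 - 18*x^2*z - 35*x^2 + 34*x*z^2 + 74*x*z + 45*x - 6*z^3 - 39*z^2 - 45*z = -10*x^3 - 33*x^2 + 121*x - 6*z^3 + z^2*(34*x - 77) + z*(-18*x^2 + 110*x - 121)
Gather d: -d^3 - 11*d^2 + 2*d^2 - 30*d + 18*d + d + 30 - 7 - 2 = -d^3 - 9*d^2 - 11*d + 21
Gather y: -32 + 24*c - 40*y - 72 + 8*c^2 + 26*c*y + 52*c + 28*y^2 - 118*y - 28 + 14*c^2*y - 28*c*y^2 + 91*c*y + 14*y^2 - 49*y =8*c^2 + 76*c + y^2*(42 - 28*c) + y*(14*c^2 + 117*c - 207) - 132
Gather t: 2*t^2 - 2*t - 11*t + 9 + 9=2*t^2 - 13*t + 18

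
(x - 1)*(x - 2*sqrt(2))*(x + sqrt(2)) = x^3 - sqrt(2)*x^2 - x^2 - 4*x + sqrt(2)*x + 4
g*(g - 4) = g^2 - 4*g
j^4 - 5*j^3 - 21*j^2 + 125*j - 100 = (j - 5)*(j - 4)*(j - 1)*(j + 5)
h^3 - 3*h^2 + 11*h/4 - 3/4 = (h - 3/2)*(h - 1)*(h - 1/2)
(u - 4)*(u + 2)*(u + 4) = u^3 + 2*u^2 - 16*u - 32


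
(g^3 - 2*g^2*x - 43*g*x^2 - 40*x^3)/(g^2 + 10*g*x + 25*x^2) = (g^2 - 7*g*x - 8*x^2)/(g + 5*x)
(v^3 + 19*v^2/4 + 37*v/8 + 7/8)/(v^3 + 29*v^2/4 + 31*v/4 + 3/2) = (v + 7/2)/(v + 6)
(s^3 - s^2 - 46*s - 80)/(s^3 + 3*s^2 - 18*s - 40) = (s - 8)/(s - 4)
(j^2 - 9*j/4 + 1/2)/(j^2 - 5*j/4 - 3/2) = (4*j - 1)/(4*j + 3)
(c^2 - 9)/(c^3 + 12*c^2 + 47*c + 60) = (c - 3)/(c^2 + 9*c + 20)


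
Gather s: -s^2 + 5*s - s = -s^2 + 4*s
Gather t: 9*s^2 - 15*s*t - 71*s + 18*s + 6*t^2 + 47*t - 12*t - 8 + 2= 9*s^2 - 53*s + 6*t^2 + t*(35 - 15*s) - 6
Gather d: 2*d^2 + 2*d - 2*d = 2*d^2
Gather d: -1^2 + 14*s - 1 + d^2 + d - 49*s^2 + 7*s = d^2 + d - 49*s^2 + 21*s - 2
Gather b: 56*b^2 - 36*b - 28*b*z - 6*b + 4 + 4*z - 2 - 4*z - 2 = 56*b^2 + b*(-28*z - 42)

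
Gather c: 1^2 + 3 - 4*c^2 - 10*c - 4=-4*c^2 - 10*c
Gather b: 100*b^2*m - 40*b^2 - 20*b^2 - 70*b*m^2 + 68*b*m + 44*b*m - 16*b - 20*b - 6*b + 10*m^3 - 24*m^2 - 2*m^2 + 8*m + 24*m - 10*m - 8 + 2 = b^2*(100*m - 60) + b*(-70*m^2 + 112*m - 42) + 10*m^3 - 26*m^2 + 22*m - 6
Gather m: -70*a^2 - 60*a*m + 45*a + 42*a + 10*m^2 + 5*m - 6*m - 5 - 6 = -70*a^2 + 87*a + 10*m^2 + m*(-60*a - 1) - 11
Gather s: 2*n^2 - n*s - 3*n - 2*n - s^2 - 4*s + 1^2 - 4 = 2*n^2 - 5*n - s^2 + s*(-n - 4) - 3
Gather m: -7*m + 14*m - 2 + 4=7*m + 2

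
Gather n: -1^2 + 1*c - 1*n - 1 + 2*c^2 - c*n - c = 2*c^2 + n*(-c - 1) - 2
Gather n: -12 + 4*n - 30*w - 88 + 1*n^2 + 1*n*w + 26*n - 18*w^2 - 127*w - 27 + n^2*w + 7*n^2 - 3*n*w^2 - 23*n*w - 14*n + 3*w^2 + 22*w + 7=n^2*(w + 8) + n*(-3*w^2 - 22*w + 16) - 15*w^2 - 135*w - 120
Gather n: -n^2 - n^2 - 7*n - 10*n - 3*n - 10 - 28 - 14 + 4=-2*n^2 - 20*n - 48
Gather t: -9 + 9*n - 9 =9*n - 18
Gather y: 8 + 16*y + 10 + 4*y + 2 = 20*y + 20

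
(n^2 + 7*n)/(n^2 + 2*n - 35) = n/(n - 5)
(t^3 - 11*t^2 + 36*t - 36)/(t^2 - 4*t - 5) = (-t^3 + 11*t^2 - 36*t + 36)/(-t^2 + 4*t + 5)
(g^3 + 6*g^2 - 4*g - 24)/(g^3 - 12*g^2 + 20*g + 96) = (g^2 + 4*g - 12)/(g^2 - 14*g + 48)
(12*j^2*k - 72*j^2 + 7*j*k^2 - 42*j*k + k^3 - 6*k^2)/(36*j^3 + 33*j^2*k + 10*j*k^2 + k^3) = (k - 6)/(3*j + k)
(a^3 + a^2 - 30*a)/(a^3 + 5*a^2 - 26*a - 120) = a/(a + 4)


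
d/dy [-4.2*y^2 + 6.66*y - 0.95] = 6.66 - 8.4*y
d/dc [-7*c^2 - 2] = -14*c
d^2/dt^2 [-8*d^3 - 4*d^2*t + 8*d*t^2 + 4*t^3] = 16*d + 24*t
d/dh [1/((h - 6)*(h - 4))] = 2*(5 - h)/(h^4 - 20*h^3 + 148*h^2 - 480*h + 576)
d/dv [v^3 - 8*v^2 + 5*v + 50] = 3*v^2 - 16*v + 5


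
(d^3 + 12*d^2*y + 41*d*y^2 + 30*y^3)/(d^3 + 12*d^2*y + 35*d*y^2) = (d^2 + 7*d*y + 6*y^2)/(d*(d + 7*y))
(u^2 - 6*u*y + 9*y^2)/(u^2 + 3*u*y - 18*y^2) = (u - 3*y)/(u + 6*y)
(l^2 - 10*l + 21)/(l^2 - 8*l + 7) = (l - 3)/(l - 1)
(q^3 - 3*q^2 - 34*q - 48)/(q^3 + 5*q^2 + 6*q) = (q - 8)/q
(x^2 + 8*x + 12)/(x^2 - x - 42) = (x + 2)/(x - 7)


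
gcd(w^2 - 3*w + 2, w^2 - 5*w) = 1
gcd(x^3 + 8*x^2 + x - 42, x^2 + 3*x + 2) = 1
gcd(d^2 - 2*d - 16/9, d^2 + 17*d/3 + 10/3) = d + 2/3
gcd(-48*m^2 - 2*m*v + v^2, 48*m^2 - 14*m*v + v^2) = -8*m + v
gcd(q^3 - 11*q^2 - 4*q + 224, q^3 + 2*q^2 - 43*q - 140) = q^2 - 3*q - 28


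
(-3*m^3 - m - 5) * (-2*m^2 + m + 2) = 6*m^5 - 3*m^4 - 4*m^3 + 9*m^2 - 7*m - 10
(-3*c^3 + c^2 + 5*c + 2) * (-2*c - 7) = 6*c^4 + 19*c^3 - 17*c^2 - 39*c - 14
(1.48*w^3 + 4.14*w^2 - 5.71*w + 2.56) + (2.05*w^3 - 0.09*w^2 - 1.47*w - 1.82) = 3.53*w^3 + 4.05*w^2 - 7.18*w + 0.74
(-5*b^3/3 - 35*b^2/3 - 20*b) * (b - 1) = -5*b^4/3 - 10*b^3 - 25*b^2/3 + 20*b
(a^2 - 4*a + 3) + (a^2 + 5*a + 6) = 2*a^2 + a + 9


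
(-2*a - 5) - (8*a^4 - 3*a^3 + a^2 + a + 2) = -8*a^4 + 3*a^3 - a^2 - 3*a - 7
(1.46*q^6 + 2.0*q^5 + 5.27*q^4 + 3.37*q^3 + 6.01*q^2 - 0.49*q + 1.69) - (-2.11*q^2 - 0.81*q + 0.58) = 1.46*q^6 + 2.0*q^5 + 5.27*q^4 + 3.37*q^3 + 8.12*q^2 + 0.32*q + 1.11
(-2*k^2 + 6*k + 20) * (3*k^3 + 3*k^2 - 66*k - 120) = -6*k^5 + 12*k^4 + 210*k^3 - 96*k^2 - 2040*k - 2400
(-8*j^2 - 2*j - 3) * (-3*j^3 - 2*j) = 24*j^5 + 6*j^4 + 25*j^3 + 4*j^2 + 6*j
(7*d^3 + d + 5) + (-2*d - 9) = 7*d^3 - d - 4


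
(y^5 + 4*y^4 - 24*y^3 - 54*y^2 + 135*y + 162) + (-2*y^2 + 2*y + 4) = y^5 + 4*y^4 - 24*y^3 - 56*y^2 + 137*y + 166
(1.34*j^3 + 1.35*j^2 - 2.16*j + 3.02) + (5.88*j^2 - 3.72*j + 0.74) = 1.34*j^3 + 7.23*j^2 - 5.88*j + 3.76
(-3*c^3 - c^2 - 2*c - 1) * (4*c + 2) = -12*c^4 - 10*c^3 - 10*c^2 - 8*c - 2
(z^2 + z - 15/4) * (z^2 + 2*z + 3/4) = z^4 + 3*z^3 - z^2 - 27*z/4 - 45/16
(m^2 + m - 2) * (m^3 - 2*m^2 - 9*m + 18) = m^5 - m^4 - 13*m^3 + 13*m^2 + 36*m - 36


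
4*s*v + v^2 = v*(4*s + v)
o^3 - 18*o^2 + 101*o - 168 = (o - 8)*(o - 7)*(o - 3)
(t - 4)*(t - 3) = t^2 - 7*t + 12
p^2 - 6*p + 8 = (p - 4)*(p - 2)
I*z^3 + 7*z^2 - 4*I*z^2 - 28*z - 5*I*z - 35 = (z - 5)*(z - 7*I)*(I*z + I)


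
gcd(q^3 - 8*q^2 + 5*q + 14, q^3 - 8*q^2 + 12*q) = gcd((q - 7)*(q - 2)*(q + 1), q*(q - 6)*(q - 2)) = q - 2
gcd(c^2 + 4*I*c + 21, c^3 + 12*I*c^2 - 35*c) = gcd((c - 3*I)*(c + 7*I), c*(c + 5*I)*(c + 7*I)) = c + 7*I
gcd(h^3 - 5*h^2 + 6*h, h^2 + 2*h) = h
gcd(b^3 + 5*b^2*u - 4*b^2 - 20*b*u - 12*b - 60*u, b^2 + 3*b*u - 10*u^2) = b + 5*u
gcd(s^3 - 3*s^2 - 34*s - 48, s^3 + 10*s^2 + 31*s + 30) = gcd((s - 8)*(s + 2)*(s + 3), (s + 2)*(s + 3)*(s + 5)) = s^2 + 5*s + 6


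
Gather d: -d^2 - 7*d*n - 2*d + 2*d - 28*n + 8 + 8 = -d^2 - 7*d*n - 28*n + 16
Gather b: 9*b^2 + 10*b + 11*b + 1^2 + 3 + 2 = 9*b^2 + 21*b + 6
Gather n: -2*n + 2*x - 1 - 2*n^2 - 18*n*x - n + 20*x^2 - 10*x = -2*n^2 + n*(-18*x - 3) + 20*x^2 - 8*x - 1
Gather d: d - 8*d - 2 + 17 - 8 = 7 - 7*d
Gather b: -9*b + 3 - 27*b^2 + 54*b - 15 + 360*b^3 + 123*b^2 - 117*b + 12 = 360*b^3 + 96*b^2 - 72*b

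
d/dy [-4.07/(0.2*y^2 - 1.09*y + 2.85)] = (1.628*y - 4.4363)/(0.2*y^2 - 1.09*y + 2.85)^2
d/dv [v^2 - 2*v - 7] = 2*v - 2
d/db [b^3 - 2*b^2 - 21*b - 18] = 3*b^2 - 4*b - 21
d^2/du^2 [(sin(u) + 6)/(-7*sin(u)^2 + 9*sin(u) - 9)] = (49*sin(u)^5 + 1239*sin(u)^4 - 1610*sin(u)^3 - 2709*sin(u)^2 + 3213*sin(u) - 378)/(7*sin(u)^2 - 9*sin(u) + 9)^3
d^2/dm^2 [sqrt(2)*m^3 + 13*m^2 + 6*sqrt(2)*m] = 6*sqrt(2)*m + 26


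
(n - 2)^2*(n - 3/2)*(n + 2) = n^4 - 7*n^3/2 - n^2 + 14*n - 12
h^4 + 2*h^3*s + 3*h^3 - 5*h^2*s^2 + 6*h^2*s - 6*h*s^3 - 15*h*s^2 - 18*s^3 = (h + 3)*(h - 2*s)*(h + s)*(h + 3*s)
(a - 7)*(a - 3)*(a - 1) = a^3 - 11*a^2 + 31*a - 21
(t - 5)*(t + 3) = t^2 - 2*t - 15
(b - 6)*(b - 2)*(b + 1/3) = b^3 - 23*b^2/3 + 28*b/3 + 4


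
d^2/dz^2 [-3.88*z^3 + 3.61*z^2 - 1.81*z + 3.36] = 7.22 - 23.28*z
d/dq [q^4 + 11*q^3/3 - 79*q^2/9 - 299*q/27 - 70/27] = 4*q^3 + 11*q^2 - 158*q/9 - 299/27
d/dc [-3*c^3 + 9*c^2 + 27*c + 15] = -9*c^2 + 18*c + 27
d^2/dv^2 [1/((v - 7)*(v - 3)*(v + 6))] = 2*(6*v^4 - 32*v^3 - 69*v^2 + 90*v + 2025)/(v^9 - 12*v^8 - 69*v^7 + 1250*v^6 - 333*v^5 - 41688*v^4 + 106245*v^3 + 384426*v^2 - 1857492*v + 2000376)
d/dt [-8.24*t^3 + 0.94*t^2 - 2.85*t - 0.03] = -24.72*t^2 + 1.88*t - 2.85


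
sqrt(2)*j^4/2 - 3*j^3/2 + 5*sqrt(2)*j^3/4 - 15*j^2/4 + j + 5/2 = (j + 5/2)*(j - sqrt(2))^2*(sqrt(2)*j/2 + 1/2)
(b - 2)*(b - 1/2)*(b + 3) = b^3 + b^2/2 - 13*b/2 + 3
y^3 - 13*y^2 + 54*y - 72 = (y - 6)*(y - 4)*(y - 3)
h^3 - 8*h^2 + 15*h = h*(h - 5)*(h - 3)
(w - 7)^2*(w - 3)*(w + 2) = w^4 - 15*w^3 + 57*w^2 + 35*w - 294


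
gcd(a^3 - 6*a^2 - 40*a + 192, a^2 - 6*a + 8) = a - 4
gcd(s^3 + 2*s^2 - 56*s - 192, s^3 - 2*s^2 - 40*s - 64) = s^2 - 4*s - 32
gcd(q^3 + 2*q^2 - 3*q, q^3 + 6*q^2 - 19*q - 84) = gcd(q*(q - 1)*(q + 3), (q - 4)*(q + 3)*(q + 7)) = q + 3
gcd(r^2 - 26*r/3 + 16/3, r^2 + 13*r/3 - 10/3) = r - 2/3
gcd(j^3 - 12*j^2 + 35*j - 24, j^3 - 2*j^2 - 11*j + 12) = j - 1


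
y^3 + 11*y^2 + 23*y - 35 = (y - 1)*(y + 5)*(y + 7)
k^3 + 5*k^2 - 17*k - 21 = (k - 3)*(k + 1)*(k + 7)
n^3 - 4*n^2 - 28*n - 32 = (n - 8)*(n + 2)^2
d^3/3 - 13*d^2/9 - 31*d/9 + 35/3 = (d/3 + 1)*(d - 5)*(d - 7/3)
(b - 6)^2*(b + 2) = b^3 - 10*b^2 + 12*b + 72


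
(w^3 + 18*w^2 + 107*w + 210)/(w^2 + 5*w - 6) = (w^2 + 12*w + 35)/(w - 1)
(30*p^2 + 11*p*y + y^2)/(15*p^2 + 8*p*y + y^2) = (6*p + y)/(3*p + y)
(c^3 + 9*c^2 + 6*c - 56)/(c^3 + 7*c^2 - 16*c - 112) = (c - 2)/(c - 4)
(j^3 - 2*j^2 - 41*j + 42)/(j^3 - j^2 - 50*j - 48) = (j^2 - 8*j + 7)/(j^2 - 7*j - 8)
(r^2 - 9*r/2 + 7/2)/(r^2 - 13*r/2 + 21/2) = (r - 1)/(r - 3)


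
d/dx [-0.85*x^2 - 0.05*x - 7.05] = -1.7*x - 0.05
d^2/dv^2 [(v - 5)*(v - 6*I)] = 2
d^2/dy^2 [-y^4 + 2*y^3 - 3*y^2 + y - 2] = -12*y^2 + 12*y - 6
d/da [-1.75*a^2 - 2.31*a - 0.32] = -3.5*a - 2.31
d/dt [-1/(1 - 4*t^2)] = -8*t/(4*t^2 - 1)^2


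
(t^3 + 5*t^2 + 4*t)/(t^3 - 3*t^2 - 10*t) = (t^2 + 5*t + 4)/(t^2 - 3*t - 10)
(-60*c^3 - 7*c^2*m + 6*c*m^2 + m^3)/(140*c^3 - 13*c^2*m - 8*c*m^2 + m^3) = (-15*c^2 + 2*c*m + m^2)/(35*c^2 - 12*c*m + m^2)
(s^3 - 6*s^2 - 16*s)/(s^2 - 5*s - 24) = s*(s + 2)/(s + 3)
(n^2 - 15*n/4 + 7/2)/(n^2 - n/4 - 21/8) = 2*(n - 2)/(2*n + 3)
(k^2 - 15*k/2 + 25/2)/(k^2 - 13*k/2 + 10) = (k - 5)/(k - 4)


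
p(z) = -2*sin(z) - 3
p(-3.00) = -2.72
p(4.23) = -1.23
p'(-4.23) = 0.93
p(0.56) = -4.06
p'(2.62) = 1.73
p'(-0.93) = -1.20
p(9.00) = -3.82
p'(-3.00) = 1.98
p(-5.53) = -4.37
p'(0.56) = -1.69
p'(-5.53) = -1.46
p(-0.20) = -2.60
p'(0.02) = -2.00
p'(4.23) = 0.93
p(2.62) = -4.00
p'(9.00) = 1.82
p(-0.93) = -1.40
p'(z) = -2*cos(z)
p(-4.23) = -4.77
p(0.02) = -3.04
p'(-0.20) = -1.96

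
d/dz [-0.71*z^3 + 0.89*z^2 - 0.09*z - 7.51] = -2.13*z^2 + 1.78*z - 0.09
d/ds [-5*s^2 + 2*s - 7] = 2 - 10*s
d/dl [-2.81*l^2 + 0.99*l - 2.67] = 0.99 - 5.62*l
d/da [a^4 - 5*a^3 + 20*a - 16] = 4*a^3 - 15*a^2 + 20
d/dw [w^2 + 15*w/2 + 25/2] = 2*w + 15/2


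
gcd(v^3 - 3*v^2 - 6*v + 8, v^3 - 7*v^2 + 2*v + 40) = v^2 - 2*v - 8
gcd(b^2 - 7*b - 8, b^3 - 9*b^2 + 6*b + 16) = b^2 - 7*b - 8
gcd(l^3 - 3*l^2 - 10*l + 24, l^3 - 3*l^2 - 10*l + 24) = l^3 - 3*l^2 - 10*l + 24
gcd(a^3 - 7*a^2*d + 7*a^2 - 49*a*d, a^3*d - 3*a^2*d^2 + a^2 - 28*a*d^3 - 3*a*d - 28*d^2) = a - 7*d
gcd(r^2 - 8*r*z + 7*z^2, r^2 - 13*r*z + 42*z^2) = -r + 7*z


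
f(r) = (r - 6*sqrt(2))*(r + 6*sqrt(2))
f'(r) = 2*r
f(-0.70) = -71.51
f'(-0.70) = -1.40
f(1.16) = -70.65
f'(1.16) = 2.32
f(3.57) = -59.26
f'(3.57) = 7.14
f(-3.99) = -56.08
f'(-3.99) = -7.98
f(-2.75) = -64.44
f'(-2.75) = -5.50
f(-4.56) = -51.21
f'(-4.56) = -9.12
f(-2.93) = -63.42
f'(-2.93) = -5.86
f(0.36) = -71.87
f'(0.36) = 0.72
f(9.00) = 9.00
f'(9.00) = 18.00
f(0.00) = -72.00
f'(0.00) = 0.00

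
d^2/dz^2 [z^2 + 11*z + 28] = 2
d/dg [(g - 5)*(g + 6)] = 2*g + 1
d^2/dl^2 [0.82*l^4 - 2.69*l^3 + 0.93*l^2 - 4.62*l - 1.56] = 9.84*l^2 - 16.14*l + 1.86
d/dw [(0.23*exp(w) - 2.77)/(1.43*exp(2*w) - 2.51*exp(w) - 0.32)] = (-0.3289*exp(2*w) + 7.9222*exp(w) - 7.0263)*exp(w)/(2.0449*exp(4*w) - 7.1786*exp(3*w) + 5.3849*exp(2*w) + 1.6064*exp(w) + 0.1024)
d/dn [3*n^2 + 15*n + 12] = 6*n + 15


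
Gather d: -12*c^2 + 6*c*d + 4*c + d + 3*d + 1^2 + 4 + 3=-12*c^2 + 4*c + d*(6*c + 4) + 8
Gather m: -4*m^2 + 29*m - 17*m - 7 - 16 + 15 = -4*m^2 + 12*m - 8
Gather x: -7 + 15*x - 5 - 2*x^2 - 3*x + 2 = -2*x^2 + 12*x - 10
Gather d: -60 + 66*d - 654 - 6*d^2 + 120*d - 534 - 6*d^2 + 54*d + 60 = -12*d^2 + 240*d - 1188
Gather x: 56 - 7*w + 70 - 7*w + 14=140 - 14*w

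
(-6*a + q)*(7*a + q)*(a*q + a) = -42*a^3*q - 42*a^3 + a^2*q^2 + a^2*q + a*q^3 + a*q^2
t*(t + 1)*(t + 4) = t^3 + 5*t^2 + 4*t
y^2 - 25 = (y - 5)*(y + 5)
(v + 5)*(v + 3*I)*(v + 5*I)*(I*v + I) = I*v^4 - 8*v^3 + 6*I*v^3 - 48*v^2 - 10*I*v^2 - 40*v - 90*I*v - 75*I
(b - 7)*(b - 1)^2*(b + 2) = b^4 - 7*b^3 - 3*b^2 + 23*b - 14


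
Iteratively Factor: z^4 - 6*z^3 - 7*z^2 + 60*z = (z - 4)*(z^3 - 2*z^2 - 15*z) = (z - 5)*(z - 4)*(z^2 + 3*z) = (z - 5)*(z - 4)*(z + 3)*(z)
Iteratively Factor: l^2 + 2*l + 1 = (l + 1)*(l + 1)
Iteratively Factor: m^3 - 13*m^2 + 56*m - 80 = (m - 5)*(m^2 - 8*m + 16) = (m - 5)*(m - 4)*(m - 4)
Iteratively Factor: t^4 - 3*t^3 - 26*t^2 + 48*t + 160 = (t + 4)*(t^3 - 7*t^2 + 2*t + 40) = (t + 2)*(t + 4)*(t^2 - 9*t + 20) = (t - 5)*(t + 2)*(t + 4)*(t - 4)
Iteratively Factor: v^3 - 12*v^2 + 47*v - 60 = (v - 4)*(v^2 - 8*v + 15) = (v - 4)*(v - 3)*(v - 5)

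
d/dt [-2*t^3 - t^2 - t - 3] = -6*t^2 - 2*t - 1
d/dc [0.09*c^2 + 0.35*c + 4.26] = 0.18*c + 0.35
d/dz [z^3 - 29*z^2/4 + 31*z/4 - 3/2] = 3*z^2 - 29*z/2 + 31/4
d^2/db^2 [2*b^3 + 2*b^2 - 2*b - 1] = 12*b + 4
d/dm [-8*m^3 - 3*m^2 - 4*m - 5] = -24*m^2 - 6*m - 4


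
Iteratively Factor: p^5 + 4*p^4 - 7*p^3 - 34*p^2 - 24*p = (p + 2)*(p^4 + 2*p^3 - 11*p^2 - 12*p) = p*(p + 2)*(p^3 + 2*p^2 - 11*p - 12) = p*(p - 3)*(p + 2)*(p^2 + 5*p + 4) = p*(p - 3)*(p + 2)*(p + 4)*(p + 1)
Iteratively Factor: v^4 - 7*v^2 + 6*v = (v - 2)*(v^3 + 2*v^2 - 3*v) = (v - 2)*(v + 3)*(v^2 - v) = (v - 2)*(v - 1)*(v + 3)*(v)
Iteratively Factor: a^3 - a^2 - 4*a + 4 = (a - 1)*(a^2 - 4) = (a - 1)*(a + 2)*(a - 2)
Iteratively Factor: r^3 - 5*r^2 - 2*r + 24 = (r + 2)*(r^2 - 7*r + 12) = (r - 4)*(r + 2)*(r - 3)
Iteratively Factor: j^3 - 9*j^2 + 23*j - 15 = (j - 3)*(j^2 - 6*j + 5) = (j - 3)*(j - 1)*(j - 5)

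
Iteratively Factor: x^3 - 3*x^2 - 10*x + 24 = (x + 3)*(x^2 - 6*x + 8) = (x - 2)*(x + 3)*(x - 4)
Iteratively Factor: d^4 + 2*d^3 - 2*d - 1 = (d + 1)*(d^3 + d^2 - d - 1) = (d + 1)^2*(d^2 - 1) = (d - 1)*(d + 1)^2*(d + 1)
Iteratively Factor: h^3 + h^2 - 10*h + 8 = (h - 2)*(h^2 + 3*h - 4) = (h - 2)*(h - 1)*(h + 4)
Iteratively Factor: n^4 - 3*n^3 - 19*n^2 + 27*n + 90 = (n + 3)*(n^3 - 6*n^2 - n + 30) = (n - 5)*(n + 3)*(n^2 - n - 6) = (n - 5)*(n + 2)*(n + 3)*(n - 3)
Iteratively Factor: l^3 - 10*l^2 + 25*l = (l - 5)*(l^2 - 5*l) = (l - 5)^2*(l)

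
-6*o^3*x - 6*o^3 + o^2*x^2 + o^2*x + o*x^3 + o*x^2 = (-2*o + x)*(3*o + x)*(o*x + o)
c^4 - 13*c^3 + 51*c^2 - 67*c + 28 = (c - 7)*(c - 4)*(c - 1)^2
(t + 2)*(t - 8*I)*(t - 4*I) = t^3 + 2*t^2 - 12*I*t^2 - 32*t - 24*I*t - 64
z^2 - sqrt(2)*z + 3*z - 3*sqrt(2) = (z + 3)*(z - sqrt(2))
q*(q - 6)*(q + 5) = q^3 - q^2 - 30*q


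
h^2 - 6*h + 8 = (h - 4)*(h - 2)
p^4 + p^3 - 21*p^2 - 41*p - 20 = (p - 5)*(p + 1)^2*(p + 4)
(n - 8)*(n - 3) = n^2 - 11*n + 24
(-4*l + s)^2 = 16*l^2 - 8*l*s + s^2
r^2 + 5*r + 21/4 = (r + 3/2)*(r + 7/2)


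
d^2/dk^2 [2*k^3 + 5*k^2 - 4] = 12*k + 10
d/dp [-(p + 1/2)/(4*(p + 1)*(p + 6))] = (2*p^2 + 2*p - 5)/(8*(p^4 + 14*p^3 + 61*p^2 + 84*p + 36))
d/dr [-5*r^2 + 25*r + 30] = 25 - 10*r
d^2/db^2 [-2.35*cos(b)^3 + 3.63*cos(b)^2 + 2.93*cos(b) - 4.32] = 21.15*cos(b)^3 - 14.52*cos(b)^2 - 17.03*cos(b) + 7.26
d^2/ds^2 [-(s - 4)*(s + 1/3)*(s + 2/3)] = 6 - 6*s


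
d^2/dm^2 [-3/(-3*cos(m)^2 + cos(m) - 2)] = 3*(36*sin(m)^4 + 5*sin(m)^2 + 53*cos(m)/4 - 9*cos(3*m)/4 - 31)/(3*sin(m)^2 + cos(m) - 5)^3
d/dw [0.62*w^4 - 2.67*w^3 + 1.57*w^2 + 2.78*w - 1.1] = 2.48*w^3 - 8.01*w^2 + 3.14*w + 2.78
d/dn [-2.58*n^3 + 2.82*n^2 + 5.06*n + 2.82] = -7.74*n^2 + 5.64*n + 5.06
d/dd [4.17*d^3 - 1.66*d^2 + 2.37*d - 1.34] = 12.51*d^2 - 3.32*d + 2.37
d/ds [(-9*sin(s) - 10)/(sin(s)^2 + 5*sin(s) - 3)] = (9*sin(s)^2 + 20*sin(s) + 77)*cos(s)/(sin(s)^2 + 5*sin(s) - 3)^2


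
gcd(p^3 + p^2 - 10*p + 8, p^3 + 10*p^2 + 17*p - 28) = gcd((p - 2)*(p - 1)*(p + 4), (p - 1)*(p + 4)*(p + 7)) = p^2 + 3*p - 4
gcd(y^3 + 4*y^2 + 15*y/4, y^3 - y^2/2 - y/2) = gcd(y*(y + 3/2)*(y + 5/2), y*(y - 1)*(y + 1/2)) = y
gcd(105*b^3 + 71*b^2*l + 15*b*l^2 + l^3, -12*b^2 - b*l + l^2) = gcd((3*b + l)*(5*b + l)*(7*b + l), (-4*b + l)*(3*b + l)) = 3*b + l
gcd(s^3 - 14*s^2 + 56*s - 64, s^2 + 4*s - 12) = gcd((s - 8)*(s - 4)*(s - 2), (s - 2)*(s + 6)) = s - 2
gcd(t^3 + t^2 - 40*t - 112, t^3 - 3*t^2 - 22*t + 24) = t + 4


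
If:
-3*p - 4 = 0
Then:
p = -4/3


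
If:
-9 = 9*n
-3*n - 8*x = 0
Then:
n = -1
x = 3/8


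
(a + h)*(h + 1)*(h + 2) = a*h^2 + 3*a*h + 2*a + h^3 + 3*h^2 + 2*h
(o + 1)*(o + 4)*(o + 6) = o^3 + 11*o^2 + 34*o + 24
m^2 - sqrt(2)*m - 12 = (m - 3*sqrt(2))*(m + 2*sqrt(2))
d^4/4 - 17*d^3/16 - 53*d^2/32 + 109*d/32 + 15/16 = (d/4 + 1/2)*(d - 5)*(d - 3/2)*(d + 1/4)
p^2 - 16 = (p - 4)*(p + 4)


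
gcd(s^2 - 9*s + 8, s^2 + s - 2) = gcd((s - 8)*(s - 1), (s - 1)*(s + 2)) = s - 1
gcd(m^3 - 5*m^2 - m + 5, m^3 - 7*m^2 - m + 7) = m^2 - 1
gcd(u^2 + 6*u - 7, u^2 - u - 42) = 1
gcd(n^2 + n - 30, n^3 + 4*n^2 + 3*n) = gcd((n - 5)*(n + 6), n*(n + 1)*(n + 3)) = 1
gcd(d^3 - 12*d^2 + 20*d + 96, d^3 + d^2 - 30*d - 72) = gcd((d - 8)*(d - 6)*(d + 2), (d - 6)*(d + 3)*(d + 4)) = d - 6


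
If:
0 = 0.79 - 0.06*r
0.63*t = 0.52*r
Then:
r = 13.17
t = 10.87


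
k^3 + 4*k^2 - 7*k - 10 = (k - 2)*(k + 1)*(k + 5)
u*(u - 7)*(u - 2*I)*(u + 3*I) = u^4 - 7*u^3 + I*u^3 + 6*u^2 - 7*I*u^2 - 42*u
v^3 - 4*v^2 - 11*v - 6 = (v - 6)*(v + 1)^2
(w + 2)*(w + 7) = w^2 + 9*w + 14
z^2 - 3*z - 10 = (z - 5)*(z + 2)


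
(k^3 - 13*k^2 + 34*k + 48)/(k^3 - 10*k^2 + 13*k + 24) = (k - 6)/(k - 3)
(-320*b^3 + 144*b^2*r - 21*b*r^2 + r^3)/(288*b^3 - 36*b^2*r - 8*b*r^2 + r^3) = (40*b^2 - 13*b*r + r^2)/(-36*b^2 + r^2)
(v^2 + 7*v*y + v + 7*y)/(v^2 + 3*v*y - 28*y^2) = (-v - 1)/(-v + 4*y)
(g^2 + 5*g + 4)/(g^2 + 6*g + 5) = (g + 4)/(g + 5)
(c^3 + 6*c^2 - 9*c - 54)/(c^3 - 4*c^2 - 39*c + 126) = (c + 3)/(c - 7)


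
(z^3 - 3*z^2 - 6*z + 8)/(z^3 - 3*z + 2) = (z - 4)/(z - 1)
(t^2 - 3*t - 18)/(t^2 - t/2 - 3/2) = 2*(-t^2 + 3*t + 18)/(-2*t^2 + t + 3)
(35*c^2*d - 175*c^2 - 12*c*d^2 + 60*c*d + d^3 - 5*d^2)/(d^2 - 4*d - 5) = (35*c^2 - 12*c*d + d^2)/(d + 1)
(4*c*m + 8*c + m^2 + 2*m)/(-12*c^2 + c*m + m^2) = (-m - 2)/(3*c - m)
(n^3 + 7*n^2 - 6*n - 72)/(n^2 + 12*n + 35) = (n^3 + 7*n^2 - 6*n - 72)/(n^2 + 12*n + 35)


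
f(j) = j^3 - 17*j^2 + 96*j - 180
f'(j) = 3*j^2 - 34*j + 96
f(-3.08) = -666.17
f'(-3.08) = 229.18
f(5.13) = 0.10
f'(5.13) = 0.53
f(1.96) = -49.62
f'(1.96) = 40.88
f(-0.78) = -265.70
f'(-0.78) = 124.35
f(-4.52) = -1053.58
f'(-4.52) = 310.97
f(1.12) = -92.40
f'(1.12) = 61.68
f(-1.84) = -420.42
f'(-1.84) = 168.72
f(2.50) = -30.62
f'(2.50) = 29.75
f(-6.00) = -1584.00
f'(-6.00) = 408.00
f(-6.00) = -1584.00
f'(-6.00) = 408.00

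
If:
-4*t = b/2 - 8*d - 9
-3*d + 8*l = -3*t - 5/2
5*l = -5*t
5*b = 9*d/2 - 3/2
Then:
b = -942/995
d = -143/199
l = -1853/1990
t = 1853/1990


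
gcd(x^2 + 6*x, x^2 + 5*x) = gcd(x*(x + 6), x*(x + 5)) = x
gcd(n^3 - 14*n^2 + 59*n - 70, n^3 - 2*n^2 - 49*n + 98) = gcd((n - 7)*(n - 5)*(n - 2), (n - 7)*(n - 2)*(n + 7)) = n^2 - 9*n + 14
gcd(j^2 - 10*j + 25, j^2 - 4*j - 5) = j - 5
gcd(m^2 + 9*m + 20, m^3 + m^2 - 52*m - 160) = m^2 + 9*m + 20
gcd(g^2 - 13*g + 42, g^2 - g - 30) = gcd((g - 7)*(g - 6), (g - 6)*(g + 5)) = g - 6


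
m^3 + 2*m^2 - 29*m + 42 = (m - 3)*(m - 2)*(m + 7)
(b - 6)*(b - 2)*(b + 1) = b^3 - 7*b^2 + 4*b + 12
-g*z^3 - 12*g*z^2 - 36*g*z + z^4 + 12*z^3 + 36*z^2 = z*(-g + z)*(z + 6)^2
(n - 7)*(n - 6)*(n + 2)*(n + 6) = n^4 - 5*n^3 - 50*n^2 + 180*n + 504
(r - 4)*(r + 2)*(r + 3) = r^3 + r^2 - 14*r - 24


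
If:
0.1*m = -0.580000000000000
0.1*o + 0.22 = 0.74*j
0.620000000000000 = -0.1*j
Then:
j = -6.20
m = -5.80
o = -48.08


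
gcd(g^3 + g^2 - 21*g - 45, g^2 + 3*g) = g + 3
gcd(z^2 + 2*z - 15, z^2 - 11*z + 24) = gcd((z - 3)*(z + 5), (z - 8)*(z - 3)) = z - 3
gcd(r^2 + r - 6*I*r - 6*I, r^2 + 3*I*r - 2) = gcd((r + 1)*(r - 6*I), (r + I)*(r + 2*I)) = 1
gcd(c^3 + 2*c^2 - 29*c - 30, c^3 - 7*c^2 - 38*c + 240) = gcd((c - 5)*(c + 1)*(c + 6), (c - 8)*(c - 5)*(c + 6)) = c^2 + c - 30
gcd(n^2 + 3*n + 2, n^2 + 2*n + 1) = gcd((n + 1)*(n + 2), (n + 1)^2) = n + 1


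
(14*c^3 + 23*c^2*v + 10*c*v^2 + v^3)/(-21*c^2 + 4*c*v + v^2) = (2*c^2 + 3*c*v + v^2)/(-3*c + v)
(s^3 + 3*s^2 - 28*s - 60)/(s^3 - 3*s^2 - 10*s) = (s + 6)/s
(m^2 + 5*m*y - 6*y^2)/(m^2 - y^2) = (m + 6*y)/(m + y)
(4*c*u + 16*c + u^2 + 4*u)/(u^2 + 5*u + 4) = (4*c + u)/(u + 1)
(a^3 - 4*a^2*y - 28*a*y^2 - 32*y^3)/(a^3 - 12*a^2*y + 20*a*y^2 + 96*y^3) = (-a - 2*y)/(-a + 6*y)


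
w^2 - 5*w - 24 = (w - 8)*(w + 3)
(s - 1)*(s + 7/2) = s^2 + 5*s/2 - 7/2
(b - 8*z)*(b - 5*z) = b^2 - 13*b*z + 40*z^2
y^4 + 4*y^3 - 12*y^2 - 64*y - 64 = (y - 4)*(y + 2)^2*(y + 4)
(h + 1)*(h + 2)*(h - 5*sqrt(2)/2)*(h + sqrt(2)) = h^4 - 3*sqrt(2)*h^3/2 + 3*h^3 - 9*sqrt(2)*h^2/2 - 3*h^2 - 15*h - 3*sqrt(2)*h - 10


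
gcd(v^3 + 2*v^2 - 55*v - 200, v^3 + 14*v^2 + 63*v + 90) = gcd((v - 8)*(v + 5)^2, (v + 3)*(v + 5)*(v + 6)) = v + 5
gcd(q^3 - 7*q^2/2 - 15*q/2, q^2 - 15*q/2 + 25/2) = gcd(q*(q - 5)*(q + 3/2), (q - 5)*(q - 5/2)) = q - 5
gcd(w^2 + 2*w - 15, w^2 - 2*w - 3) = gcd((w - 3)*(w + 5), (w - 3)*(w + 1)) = w - 3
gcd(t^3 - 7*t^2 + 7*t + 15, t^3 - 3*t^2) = t - 3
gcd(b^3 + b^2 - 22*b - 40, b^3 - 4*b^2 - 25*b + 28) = b + 4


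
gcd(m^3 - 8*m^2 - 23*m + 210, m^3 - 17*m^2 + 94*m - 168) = m^2 - 13*m + 42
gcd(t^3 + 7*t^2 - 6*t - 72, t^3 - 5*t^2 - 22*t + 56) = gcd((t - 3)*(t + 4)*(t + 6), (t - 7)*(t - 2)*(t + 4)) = t + 4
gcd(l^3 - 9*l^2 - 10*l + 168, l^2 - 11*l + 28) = l - 7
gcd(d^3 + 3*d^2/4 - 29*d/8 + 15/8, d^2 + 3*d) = 1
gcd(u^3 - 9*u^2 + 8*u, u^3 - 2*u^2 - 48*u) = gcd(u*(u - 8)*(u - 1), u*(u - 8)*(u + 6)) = u^2 - 8*u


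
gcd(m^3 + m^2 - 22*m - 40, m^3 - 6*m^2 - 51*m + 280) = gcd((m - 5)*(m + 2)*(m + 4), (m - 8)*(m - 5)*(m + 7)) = m - 5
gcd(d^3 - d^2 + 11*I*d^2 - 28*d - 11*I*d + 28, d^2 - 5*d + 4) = d - 1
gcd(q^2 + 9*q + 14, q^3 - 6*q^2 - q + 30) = q + 2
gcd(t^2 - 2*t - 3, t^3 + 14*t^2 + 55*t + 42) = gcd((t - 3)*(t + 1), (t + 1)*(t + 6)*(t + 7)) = t + 1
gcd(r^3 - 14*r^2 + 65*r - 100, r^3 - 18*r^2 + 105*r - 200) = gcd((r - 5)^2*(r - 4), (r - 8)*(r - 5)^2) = r^2 - 10*r + 25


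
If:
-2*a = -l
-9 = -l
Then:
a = 9/2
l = 9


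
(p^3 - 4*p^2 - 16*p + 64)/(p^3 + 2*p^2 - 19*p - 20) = (p^2 - 16)/(p^2 + 6*p + 5)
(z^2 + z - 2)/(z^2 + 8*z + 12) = (z - 1)/(z + 6)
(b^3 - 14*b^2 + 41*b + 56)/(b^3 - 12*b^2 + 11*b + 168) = (b + 1)/(b + 3)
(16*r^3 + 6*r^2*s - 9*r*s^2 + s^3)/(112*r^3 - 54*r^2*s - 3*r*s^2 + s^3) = (r + s)/(7*r + s)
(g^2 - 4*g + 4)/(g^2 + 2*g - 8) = (g - 2)/(g + 4)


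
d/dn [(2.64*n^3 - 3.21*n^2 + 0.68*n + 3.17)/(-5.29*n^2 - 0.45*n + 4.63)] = (-13.9656*n^4 - 2.376*n^3 + 41.7113*n^2 + 3.814*n + 4.5749)/(27.9841*n^4 + 4.761*n^3 - 48.7829*n^2 - 4.167*n + 21.4369)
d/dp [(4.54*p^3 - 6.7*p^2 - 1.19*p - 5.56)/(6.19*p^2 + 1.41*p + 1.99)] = (28.1026*p^4 + 12.8028*p^3 + 25.0229*p^2 + 42.1668*p + 5.4715)/(38.3161*p^4 + 17.4558*p^3 + 26.6243*p^2 + 5.6118*p + 3.9601)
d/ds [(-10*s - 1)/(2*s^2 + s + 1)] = (-20*s^2 - 10*s + (4*s + 1)*(10*s + 1) - 10)/(2*s^2 + s + 1)^2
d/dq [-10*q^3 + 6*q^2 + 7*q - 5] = -30*q^2 + 12*q + 7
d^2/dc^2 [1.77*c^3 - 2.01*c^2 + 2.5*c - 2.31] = 10.62*c - 4.02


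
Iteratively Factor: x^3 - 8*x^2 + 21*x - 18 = (x - 3)*(x^2 - 5*x + 6) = (x - 3)^2*(x - 2)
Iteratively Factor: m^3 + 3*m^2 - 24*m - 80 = (m - 5)*(m^2 + 8*m + 16) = (m - 5)*(m + 4)*(m + 4)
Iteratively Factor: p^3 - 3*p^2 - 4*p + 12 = (p + 2)*(p^2 - 5*p + 6) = (p - 2)*(p + 2)*(p - 3)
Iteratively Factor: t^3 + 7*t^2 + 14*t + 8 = (t + 1)*(t^2 + 6*t + 8) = (t + 1)*(t + 4)*(t + 2)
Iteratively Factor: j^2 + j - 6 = (j + 3)*(j - 2)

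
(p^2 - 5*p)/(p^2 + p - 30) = p/(p + 6)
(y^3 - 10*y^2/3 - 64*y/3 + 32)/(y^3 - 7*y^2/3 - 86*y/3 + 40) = (y + 4)/(y + 5)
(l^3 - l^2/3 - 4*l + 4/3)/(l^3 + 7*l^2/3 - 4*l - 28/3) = (3*l - 1)/(3*l + 7)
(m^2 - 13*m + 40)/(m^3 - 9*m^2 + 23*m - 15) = (m - 8)/(m^2 - 4*m + 3)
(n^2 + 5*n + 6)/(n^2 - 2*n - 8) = (n + 3)/(n - 4)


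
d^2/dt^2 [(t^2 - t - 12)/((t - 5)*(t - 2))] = 12*(t^3 - 11*t^2 + 47*t - 73)/(t^6 - 21*t^5 + 177*t^4 - 763*t^3 + 1770*t^2 - 2100*t + 1000)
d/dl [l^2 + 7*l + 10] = 2*l + 7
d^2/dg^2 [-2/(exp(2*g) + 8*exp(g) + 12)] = 8*((exp(g) + 2)*(exp(2*g) + 8*exp(g) + 12) - 2*(exp(g) + 4)^2*exp(g))*exp(g)/(exp(2*g) + 8*exp(g) + 12)^3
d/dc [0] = 0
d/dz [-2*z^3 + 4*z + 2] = 4 - 6*z^2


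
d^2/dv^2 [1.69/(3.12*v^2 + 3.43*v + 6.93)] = (-32.902272*v^2 - 36.171408*v + 1.69*(6.24*v + 3.43)*(12.48*v + 6.86) - 73.081008)/(3.12*v^2 + 3.43*v + 6.93)^3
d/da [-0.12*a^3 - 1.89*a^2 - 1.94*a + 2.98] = -0.36*a^2 - 3.78*a - 1.94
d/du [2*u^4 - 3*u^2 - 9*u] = 8*u^3 - 6*u - 9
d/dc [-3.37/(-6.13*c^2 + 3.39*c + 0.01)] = (11.4243 - 41.3162*c)/(-6.13*c^2 + 3.39*c + 0.01)^2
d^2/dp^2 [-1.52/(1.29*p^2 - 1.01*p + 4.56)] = (5.058864*p^2 - 3.960816*p - 1.52*(2.58*p - 1.01)*(5.16*p - 2.02) + 17.882496)/(1.29*p^2 - 1.01*p + 4.56)^3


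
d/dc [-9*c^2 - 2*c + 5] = -18*c - 2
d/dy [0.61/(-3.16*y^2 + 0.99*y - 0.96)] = (3.8552*y - 0.6039)/(3.16*y^2 - 0.99*y + 0.96)^2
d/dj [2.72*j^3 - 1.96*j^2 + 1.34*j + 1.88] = 8.16*j^2 - 3.92*j + 1.34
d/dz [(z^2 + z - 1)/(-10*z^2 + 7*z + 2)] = (17*z^2 - 16*z + 9)/(100*z^4 - 140*z^3 + 9*z^2 + 28*z + 4)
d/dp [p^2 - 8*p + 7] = 2*p - 8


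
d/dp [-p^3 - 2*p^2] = p*(-3*p - 4)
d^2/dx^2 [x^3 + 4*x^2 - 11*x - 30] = 6*x + 8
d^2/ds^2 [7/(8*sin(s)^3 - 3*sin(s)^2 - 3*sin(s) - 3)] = 21*((sin(s) - 6*sin(3*s) + 2*cos(2*s))*(-8*sin(s)^3 + 3*sin(s)^2 + 3*sin(s) + 3) - 6*(-8*sin(s)^2 + 2*sin(s) + 1)^2*cos(s)^2)/(-8*sin(s)^3 + 3*sin(s)^2 + 3*sin(s) + 3)^3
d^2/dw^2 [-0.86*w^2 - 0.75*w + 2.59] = -1.72000000000000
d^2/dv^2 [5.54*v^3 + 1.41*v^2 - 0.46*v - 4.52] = 33.24*v + 2.82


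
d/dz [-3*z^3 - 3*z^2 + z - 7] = -9*z^2 - 6*z + 1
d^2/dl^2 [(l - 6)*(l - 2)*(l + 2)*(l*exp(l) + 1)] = l^4*exp(l) + 2*l^3*exp(l) - 28*l^2*exp(l) - 28*l*exp(l) + 6*l + 40*exp(l) - 12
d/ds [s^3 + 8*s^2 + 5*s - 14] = 3*s^2 + 16*s + 5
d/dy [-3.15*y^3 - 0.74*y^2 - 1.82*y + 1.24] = -9.45*y^2 - 1.48*y - 1.82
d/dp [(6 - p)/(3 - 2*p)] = 9/(2*p - 3)^2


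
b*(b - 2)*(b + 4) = b^3 + 2*b^2 - 8*b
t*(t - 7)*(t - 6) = t^3 - 13*t^2 + 42*t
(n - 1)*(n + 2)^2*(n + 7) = n^4 + 10*n^3 + 21*n^2 - 4*n - 28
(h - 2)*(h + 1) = h^2 - h - 2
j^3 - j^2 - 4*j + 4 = (j - 2)*(j - 1)*(j + 2)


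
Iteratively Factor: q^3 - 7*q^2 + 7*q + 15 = (q - 3)*(q^2 - 4*q - 5) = (q - 5)*(q - 3)*(q + 1)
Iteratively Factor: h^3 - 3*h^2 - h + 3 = (h + 1)*(h^2 - 4*h + 3) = (h - 1)*(h + 1)*(h - 3)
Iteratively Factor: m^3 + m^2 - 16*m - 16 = (m + 4)*(m^2 - 3*m - 4) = (m - 4)*(m + 4)*(m + 1)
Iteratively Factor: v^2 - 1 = (v + 1)*(v - 1)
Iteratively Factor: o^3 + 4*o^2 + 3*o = (o + 3)*(o^2 + o) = (o + 1)*(o + 3)*(o)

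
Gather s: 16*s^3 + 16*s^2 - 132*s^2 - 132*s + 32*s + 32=16*s^3 - 116*s^2 - 100*s + 32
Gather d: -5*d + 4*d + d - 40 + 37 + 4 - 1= 0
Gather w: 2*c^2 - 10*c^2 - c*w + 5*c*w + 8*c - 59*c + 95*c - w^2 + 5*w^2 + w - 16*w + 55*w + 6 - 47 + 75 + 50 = -8*c^2 + 44*c + 4*w^2 + w*(4*c + 40) + 84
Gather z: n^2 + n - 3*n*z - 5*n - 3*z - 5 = n^2 - 4*n + z*(-3*n - 3) - 5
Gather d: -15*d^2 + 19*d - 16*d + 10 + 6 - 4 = -15*d^2 + 3*d + 12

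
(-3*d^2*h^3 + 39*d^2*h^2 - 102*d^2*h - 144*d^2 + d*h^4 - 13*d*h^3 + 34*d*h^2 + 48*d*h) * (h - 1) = -3*d^2*h^4 + 42*d^2*h^3 - 141*d^2*h^2 - 42*d^2*h + 144*d^2 + d*h^5 - 14*d*h^4 + 47*d*h^3 + 14*d*h^2 - 48*d*h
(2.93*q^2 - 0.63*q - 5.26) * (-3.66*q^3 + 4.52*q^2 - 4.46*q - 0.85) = -10.7238*q^5 + 15.5494*q^4 + 3.3362*q^3 - 23.4559*q^2 + 23.9951*q + 4.471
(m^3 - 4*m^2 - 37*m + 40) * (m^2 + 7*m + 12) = m^5 + 3*m^4 - 53*m^3 - 267*m^2 - 164*m + 480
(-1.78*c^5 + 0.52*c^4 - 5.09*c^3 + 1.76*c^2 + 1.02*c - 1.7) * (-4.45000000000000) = 7.921*c^5 - 2.314*c^4 + 22.6505*c^3 - 7.832*c^2 - 4.539*c + 7.565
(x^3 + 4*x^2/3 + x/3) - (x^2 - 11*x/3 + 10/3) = x^3 + x^2/3 + 4*x - 10/3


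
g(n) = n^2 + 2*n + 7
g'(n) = 2*n + 2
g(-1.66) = 6.44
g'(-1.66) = -1.32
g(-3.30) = 11.29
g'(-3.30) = -4.60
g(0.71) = 8.92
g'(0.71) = 3.42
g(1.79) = 13.78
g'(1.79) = 5.58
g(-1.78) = 6.61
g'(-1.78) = -1.56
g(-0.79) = 6.04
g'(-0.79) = 0.42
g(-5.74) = 28.47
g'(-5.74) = -9.48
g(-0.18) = 6.67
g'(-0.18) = 1.64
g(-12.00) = 127.00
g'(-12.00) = -22.00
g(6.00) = 55.00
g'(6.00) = 14.00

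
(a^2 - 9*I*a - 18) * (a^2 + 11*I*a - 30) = a^4 + 2*I*a^3 + 51*a^2 + 72*I*a + 540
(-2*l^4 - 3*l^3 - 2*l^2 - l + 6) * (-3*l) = 6*l^5 + 9*l^4 + 6*l^3 + 3*l^2 - 18*l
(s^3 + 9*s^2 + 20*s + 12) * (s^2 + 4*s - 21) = s^5 + 13*s^4 + 35*s^3 - 97*s^2 - 372*s - 252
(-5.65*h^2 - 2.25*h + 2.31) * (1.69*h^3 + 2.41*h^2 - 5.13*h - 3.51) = -9.5485*h^5 - 17.419*h^4 + 27.4659*h^3 + 36.9411*h^2 - 3.9528*h - 8.1081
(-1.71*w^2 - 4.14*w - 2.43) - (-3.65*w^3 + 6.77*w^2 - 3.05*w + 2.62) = 3.65*w^3 - 8.48*w^2 - 1.09*w - 5.05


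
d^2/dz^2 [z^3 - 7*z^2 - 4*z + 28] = 6*z - 14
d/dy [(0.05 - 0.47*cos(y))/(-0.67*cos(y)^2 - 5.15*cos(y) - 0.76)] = (0.3149*cos(y)^2 - 0.0670000000000002*cos(y) - 0.6147)*sin(y)/(0.4489*cos(y)^4 + 6.901*cos(y)^3 + 27.5409*cos(y)^2 + 7.828*cos(y) + 0.5776)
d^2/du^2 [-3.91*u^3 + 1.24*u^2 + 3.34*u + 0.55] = 2.48 - 23.46*u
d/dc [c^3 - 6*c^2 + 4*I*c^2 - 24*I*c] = 3*c^2 + c*(-12 + 8*I) - 24*I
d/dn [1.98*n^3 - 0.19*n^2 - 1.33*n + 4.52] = 5.94*n^2 - 0.38*n - 1.33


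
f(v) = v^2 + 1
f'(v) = 2*v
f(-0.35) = 1.12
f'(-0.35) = -0.70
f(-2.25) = 6.06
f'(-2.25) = -4.50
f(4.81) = 24.14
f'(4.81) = 9.62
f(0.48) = 1.23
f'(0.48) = 0.96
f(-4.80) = 24.04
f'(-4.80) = -9.60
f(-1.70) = 3.89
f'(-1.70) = -3.40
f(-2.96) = 9.76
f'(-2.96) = -5.92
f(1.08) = 2.17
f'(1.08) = 2.16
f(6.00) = 37.00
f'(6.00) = 12.00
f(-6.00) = 37.00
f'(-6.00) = -12.00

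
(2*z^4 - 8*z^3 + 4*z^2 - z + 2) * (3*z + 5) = 6*z^5 - 14*z^4 - 28*z^3 + 17*z^2 + z + 10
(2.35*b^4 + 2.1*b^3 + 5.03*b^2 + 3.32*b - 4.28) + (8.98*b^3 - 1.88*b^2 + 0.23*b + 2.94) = 2.35*b^4 + 11.08*b^3 + 3.15*b^2 + 3.55*b - 1.34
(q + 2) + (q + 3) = 2*q + 5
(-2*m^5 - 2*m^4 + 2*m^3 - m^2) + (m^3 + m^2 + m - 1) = -2*m^5 - 2*m^4 + 3*m^3 + m - 1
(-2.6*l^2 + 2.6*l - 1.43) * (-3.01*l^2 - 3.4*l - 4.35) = 7.826*l^4 + 1.014*l^3 + 6.7743*l^2 - 6.448*l + 6.2205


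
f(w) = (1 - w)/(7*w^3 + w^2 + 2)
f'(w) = (1 - w)*(-21*w^2 - 2*w)/(7*w^3 + w^2 + 2)^2 - 1/(7*w^3 + w^2 + 2)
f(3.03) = -0.01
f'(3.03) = 0.00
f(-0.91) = -0.78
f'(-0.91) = -4.56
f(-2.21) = -0.05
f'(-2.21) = -0.05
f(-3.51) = -0.02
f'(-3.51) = -0.01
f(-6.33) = -0.00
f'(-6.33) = -0.00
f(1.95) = -0.02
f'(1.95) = 0.01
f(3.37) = -0.01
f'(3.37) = 0.00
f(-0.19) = 0.60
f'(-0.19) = -0.62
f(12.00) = 0.00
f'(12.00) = 0.00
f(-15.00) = 0.00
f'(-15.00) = 0.00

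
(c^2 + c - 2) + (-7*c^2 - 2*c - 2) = -6*c^2 - c - 4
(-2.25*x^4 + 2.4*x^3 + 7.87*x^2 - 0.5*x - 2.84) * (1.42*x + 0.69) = -3.195*x^5 + 1.8555*x^4 + 12.8314*x^3 + 4.7203*x^2 - 4.3778*x - 1.9596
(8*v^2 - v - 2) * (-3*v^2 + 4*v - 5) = -24*v^4 + 35*v^3 - 38*v^2 - 3*v + 10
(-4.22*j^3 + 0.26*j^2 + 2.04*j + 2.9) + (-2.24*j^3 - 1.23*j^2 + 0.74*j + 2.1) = -6.46*j^3 - 0.97*j^2 + 2.78*j + 5.0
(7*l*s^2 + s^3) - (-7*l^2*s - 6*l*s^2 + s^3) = 7*l^2*s + 13*l*s^2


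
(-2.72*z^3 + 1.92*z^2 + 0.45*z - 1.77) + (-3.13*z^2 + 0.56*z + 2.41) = -2.72*z^3 - 1.21*z^2 + 1.01*z + 0.64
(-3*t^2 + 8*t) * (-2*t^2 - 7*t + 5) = 6*t^4 + 5*t^3 - 71*t^2 + 40*t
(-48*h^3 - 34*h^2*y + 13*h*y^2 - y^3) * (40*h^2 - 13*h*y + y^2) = -1920*h^5 - 736*h^4*y + 914*h^3*y^2 - 243*h^2*y^3 + 26*h*y^4 - y^5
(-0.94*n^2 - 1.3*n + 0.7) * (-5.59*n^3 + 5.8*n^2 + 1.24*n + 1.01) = 5.2546*n^5 + 1.815*n^4 - 12.6186*n^3 + 1.4986*n^2 - 0.445*n + 0.707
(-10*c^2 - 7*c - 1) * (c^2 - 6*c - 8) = -10*c^4 + 53*c^3 + 121*c^2 + 62*c + 8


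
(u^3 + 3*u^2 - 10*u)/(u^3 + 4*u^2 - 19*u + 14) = u*(u + 5)/(u^2 + 6*u - 7)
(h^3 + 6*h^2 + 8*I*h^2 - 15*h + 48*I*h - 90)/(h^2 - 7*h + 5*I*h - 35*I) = (h^2 + 3*h*(2 + I) + 18*I)/(h - 7)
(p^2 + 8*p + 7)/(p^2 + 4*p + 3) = (p + 7)/(p + 3)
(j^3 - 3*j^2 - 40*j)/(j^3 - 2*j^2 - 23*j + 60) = j*(j - 8)/(j^2 - 7*j + 12)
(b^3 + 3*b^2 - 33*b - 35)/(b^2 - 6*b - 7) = (b^2 + 2*b - 35)/(b - 7)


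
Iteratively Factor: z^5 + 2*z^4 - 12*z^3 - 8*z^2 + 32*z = (z - 2)*(z^4 + 4*z^3 - 4*z^2 - 16*z) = (z - 2)*(z + 2)*(z^3 + 2*z^2 - 8*z) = (z - 2)*(z + 2)*(z + 4)*(z^2 - 2*z) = z*(z - 2)*(z + 2)*(z + 4)*(z - 2)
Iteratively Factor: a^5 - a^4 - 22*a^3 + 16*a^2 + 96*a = (a + 4)*(a^4 - 5*a^3 - 2*a^2 + 24*a) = (a + 2)*(a + 4)*(a^3 - 7*a^2 + 12*a) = (a - 3)*(a + 2)*(a + 4)*(a^2 - 4*a) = (a - 4)*(a - 3)*(a + 2)*(a + 4)*(a)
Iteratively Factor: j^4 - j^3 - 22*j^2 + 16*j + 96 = (j - 3)*(j^3 + 2*j^2 - 16*j - 32) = (j - 3)*(j + 2)*(j^2 - 16) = (j - 3)*(j + 2)*(j + 4)*(j - 4)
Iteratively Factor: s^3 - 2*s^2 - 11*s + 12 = (s - 1)*(s^2 - s - 12) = (s - 4)*(s - 1)*(s + 3)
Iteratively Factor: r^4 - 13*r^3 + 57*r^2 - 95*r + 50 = (r - 1)*(r^3 - 12*r^2 + 45*r - 50) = (r - 5)*(r - 1)*(r^2 - 7*r + 10) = (r - 5)*(r - 2)*(r - 1)*(r - 5)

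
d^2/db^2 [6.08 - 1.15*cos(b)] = 1.15*cos(b)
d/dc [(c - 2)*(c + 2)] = 2*c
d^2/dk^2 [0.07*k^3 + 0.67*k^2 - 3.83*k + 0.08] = 0.42*k + 1.34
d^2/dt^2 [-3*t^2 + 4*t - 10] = -6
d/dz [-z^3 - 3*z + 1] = -3*z^2 - 3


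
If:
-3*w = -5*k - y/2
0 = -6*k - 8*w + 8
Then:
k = 12/29 - 2*y/29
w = 3*y/58 + 20/29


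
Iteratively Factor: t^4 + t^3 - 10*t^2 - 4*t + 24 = (t - 2)*(t^3 + 3*t^2 - 4*t - 12) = (t - 2)*(t + 3)*(t^2 - 4) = (t - 2)^2*(t + 3)*(t + 2)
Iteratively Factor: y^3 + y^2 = (y)*(y^2 + y) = y^2*(y + 1)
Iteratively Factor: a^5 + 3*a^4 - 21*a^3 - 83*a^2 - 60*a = (a + 1)*(a^4 + 2*a^3 - 23*a^2 - 60*a) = (a + 1)*(a + 3)*(a^3 - a^2 - 20*a) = a*(a + 1)*(a + 3)*(a^2 - a - 20) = a*(a + 1)*(a + 3)*(a + 4)*(a - 5)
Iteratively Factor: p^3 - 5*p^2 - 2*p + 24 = (p - 3)*(p^2 - 2*p - 8) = (p - 3)*(p + 2)*(p - 4)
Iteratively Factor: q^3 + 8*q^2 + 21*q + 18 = (q + 2)*(q^2 + 6*q + 9) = (q + 2)*(q + 3)*(q + 3)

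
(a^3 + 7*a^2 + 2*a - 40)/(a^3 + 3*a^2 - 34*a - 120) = (a - 2)/(a - 6)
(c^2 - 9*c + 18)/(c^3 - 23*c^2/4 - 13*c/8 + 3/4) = 8*(c - 3)/(8*c^2 + 2*c - 1)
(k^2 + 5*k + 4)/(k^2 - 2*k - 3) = (k + 4)/(k - 3)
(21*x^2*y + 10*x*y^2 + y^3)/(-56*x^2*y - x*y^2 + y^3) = (-3*x - y)/(8*x - y)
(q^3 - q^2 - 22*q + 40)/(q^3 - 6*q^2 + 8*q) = (q + 5)/q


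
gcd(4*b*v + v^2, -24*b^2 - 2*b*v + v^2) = 4*b + v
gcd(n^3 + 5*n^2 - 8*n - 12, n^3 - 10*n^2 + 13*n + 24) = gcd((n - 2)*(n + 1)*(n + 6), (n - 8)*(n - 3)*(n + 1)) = n + 1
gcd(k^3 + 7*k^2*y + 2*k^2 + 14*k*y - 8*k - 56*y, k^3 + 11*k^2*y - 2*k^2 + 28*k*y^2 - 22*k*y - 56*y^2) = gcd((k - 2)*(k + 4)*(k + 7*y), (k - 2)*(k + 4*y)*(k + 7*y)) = k^2 + 7*k*y - 2*k - 14*y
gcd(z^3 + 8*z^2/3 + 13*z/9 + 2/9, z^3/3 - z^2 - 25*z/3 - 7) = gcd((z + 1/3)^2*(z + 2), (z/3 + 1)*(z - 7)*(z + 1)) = 1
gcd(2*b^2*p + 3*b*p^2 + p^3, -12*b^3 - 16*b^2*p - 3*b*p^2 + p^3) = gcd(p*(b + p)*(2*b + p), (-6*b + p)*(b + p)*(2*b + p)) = 2*b^2 + 3*b*p + p^2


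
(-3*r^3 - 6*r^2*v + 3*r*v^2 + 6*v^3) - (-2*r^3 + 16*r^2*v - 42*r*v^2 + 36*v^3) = -r^3 - 22*r^2*v + 45*r*v^2 - 30*v^3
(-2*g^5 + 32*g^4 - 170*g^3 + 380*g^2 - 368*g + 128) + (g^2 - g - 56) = -2*g^5 + 32*g^4 - 170*g^3 + 381*g^2 - 369*g + 72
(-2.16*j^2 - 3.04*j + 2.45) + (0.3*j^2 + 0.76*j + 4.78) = -1.86*j^2 - 2.28*j + 7.23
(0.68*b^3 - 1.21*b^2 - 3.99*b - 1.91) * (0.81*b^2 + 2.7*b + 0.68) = 0.5508*b^5 + 0.8559*b^4 - 6.0365*b^3 - 13.1429*b^2 - 7.8702*b - 1.2988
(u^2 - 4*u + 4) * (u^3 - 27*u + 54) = u^5 - 4*u^4 - 23*u^3 + 162*u^2 - 324*u + 216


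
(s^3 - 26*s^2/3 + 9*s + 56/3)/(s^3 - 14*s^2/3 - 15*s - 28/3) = (3*s - 8)/(3*s + 4)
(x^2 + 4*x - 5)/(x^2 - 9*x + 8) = (x + 5)/(x - 8)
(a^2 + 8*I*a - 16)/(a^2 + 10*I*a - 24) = (a + 4*I)/(a + 6*I)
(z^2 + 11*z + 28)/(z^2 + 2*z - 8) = (z + 7)/(z - 2)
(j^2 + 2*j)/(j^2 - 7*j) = (j + 2)/(j - 7)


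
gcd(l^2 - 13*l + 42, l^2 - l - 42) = l - 7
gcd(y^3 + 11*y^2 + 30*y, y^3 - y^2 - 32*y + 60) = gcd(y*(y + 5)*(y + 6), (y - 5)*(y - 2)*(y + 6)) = y + 6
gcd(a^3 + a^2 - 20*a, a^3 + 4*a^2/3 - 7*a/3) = a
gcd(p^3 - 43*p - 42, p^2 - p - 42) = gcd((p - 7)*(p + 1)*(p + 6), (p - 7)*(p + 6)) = p^2 - p - 42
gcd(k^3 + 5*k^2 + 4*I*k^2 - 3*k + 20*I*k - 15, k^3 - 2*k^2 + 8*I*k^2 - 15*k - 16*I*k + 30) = k + 3*I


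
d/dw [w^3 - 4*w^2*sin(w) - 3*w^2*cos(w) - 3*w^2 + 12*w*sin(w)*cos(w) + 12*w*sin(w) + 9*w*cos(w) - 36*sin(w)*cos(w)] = 3*w^2*sin(w) - 4*w^2*cos(w) + 3*w^2 - 17*w*sin(w) + 6*w*cos(w) + 12*w*cos(2*w) - 6*w + 12*sin(w) + 6*sin(2*w) + 9*cos(w) - 36*cos(2*w)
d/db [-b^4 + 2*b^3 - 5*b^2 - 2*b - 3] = -4*b^3 + 6*b^2 - 10*b - 2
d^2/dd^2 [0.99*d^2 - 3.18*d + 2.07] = 1.98000000000000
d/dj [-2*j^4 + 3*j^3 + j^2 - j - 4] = -8*j^3 + 9*j^2 + 2*j - 1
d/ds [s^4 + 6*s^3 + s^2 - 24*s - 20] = 4*s^3 + 18*s^2 + 2*s - 24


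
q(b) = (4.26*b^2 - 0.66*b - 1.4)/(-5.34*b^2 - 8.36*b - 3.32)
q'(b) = (8.52*b - 0.66)/(-5.34*b^2 - 8.36*b - 3.32) + (10.68*b + 8.36)*(4.26*b^2 - 0.66*b - 1.4)/(-5.34*b^2 - 8.36*b - 3.32)^2 = (-39.138*b^2 - 43.2384*b - 9.5128)/(28.5156*b^4 + 89.2848*b^3 + 105.3472*b^2 + 55.5104*b + 11.0224)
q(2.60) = -0.42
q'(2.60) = -0.10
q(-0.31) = 0.63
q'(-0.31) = 0.08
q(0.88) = -0.09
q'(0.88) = -0.35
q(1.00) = -0.13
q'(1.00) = -0.32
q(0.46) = 0.10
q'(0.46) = -0.55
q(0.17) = 0.28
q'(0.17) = -0.75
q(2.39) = -0.40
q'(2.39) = -0.12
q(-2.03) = -2.09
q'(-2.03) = -1.19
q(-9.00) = -0.97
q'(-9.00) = -0.02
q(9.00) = -0.66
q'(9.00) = -0.01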